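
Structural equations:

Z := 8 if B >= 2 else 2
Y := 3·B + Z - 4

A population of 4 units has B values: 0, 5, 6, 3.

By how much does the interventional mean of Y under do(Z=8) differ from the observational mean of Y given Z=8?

-3.5

Every unit gets Z=8 under the intervention. Y values become 4, 19, 22, 13; E[Y|do(Z=8)] = 14.5.
Observing Z=8 restricts to units where Z's equation naturally yields 8: B ∈ {5, 6, 3}. In that subpopulation Y = 19, 22, 13, mean 18.
Difference = 14.5 − 18 = -3.5.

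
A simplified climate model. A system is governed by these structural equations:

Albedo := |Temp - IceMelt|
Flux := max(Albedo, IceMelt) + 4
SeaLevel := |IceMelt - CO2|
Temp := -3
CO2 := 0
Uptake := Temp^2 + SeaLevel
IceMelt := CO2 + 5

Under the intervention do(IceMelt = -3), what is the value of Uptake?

The intervention breaks the incoming arrows to IceMelt: IceMelt := CO2 + 5 no longer applies, and IceMelt = -3.
SeaLevel = |IceMelt - CO2|  [with IceMelt=-3, CO2=0]  = 3
Uptake = Temp^2 + SeaLevel  [with Temp=-3, SeaLevel=3]  = 12

12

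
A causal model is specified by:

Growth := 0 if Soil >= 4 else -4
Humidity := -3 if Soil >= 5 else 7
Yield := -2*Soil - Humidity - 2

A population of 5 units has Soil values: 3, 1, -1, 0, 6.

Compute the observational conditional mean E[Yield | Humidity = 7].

-10.5

Observing Humidity=7 restricts to units where Humidity's equation naturally yields 7: Soil ∈ {3, 1, -1, 0}. In that subpopulation Yield = -15, -11, -7, -9, mean -10.5.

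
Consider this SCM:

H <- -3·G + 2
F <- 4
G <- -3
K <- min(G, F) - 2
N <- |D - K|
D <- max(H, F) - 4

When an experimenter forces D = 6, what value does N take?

11

The intervention breaks the incoming arrows to D: D <- max(H, F) - 4 no longer applies, and D = 6.
K = min(G, F) - 2  [with G=-3, F=4]  = -5
N = |D - K|  [with D=6, K=-5]  = 11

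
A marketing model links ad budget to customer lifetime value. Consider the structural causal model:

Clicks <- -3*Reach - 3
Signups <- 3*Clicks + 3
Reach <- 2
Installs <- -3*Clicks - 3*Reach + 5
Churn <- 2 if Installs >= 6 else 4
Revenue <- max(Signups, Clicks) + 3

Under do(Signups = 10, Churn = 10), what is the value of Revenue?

The joint intervention fixes Signups = 10, Churn = 10, removing each variable's own equation.
Clicks = -3*Reach - 3  [with Reach=2]  = -9
Revenue = max(Signups, Clicks) + 3  [with Signups=10, Clicks=-9]  = 13

13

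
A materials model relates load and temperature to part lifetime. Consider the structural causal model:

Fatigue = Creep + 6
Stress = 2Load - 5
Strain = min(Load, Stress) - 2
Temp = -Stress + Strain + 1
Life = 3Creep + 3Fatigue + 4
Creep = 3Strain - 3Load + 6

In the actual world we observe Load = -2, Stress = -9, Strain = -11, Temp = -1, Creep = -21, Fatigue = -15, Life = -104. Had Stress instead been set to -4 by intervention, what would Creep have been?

-6

do(Stress=-4) replaces the equation Stress = 2Load - 5 with the constant Stress = -4.
Strain = min(Load, Stress) - 2  [with Load=-2, Stress=-4]  = -6
Creep = 3Strain - 3Load + 6  [with Strain=-6, Load=-2]  = -6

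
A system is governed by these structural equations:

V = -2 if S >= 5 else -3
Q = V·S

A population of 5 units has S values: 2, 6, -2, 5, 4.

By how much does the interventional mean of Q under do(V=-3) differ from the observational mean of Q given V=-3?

-5

do(V=-3) breaks V's dependence on S. With V=-3 fixed, Q across the units is -6, -18, 6, -15, -12, mean -9.
Observing V=-3 restricts to units where V's equation naturally yields -3: S ∈ {2, -2, 4}. In that subpopulation Q = -6, 6, -12, mean -4.
Difference = -9 − (-4) = -5.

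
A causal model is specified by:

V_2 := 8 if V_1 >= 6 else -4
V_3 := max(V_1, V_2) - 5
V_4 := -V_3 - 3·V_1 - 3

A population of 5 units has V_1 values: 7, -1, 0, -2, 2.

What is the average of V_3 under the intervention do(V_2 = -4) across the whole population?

-3.8

do(V_2=-4) breaks V_2's dependence on V_1. With V_2=-4 fixed, V_3 across the units is 2, -6, -5, -7, -3, mean -3.8.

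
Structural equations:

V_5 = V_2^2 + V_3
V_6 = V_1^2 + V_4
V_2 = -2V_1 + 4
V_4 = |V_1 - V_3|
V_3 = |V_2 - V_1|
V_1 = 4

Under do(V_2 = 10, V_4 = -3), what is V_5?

Setting V_2 = 10, V_4 = -3 by intervention discards those variables' equations.
V_3 = |V_2 - V_1|  [with V_2=10, V_1=4]  = 6
V_5 = V_2^2 + V_3  [with V_2=10, V_3=6]  = 106

106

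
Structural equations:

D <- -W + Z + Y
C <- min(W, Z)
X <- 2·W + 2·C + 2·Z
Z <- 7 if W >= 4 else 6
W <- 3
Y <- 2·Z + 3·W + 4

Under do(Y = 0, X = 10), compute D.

3

The joint intervention fixes Y = 0, X = 10, removing each variable's own equation.
Z = 7 if W >= 4 else 6  [with W=3]  = 6
D = -W + Z + Y  [with W=3, Z=6, Y=0]  = 3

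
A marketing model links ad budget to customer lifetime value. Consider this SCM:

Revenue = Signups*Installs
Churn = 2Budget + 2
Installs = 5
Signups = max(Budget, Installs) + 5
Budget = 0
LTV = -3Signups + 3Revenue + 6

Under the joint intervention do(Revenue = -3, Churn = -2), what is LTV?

Setting Revenue = -3, Churn = -2 by intervention discards those variables' equations.
Signups = max(Budget, Installs) + 5  [with Budget=0, Installs=5]  = 10
LTV = -3Signups + 3Revenue + 6  [with Signups=10, Revenue=-3]  = -33

-33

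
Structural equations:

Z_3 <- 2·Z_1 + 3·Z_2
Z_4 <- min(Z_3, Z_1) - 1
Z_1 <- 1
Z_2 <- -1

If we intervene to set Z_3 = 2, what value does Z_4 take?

0

The intervention breaks the incoming arrows to Z_3: Z_3 <- 2·Z_1 + 3·Z_2 no longer applies, and Z_3 = 2.
Z_4 = min(Z_3, Z_1) - 1  [with Z_3=2, Z_1=1]  = 0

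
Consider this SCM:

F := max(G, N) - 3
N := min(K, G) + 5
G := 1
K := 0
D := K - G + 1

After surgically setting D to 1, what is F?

2

Intervening sets D = 1 and removes its equation (D := K - G + 1).
No directed path runs from D to F, so F keeps its natural value.
N = min(K, G) + 5  [with K=0, G=1]  = 5
F = max(G, N) - 3  [with G=1, N=5]  = 2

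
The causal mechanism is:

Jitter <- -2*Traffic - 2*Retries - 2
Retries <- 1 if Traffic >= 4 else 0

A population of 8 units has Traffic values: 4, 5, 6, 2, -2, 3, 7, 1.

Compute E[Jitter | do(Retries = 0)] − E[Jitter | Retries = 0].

-4.5

Under do(Retries=0), Retries's equation is replaced by Retries=0 for every unit. Per-unit Jitter: -10, -12, -14, -6, 2, -8, -16, -4. Mean = -8.5.
Observing Retries=0 restricts to units where Retries's equation naturally yields 0: Traffic ∈ {2, -2, 3, 1}. In that subpopulation Jitter = -6, 2, -8, -4, mean -4.
Difference = -8.5 − (-4) = -4.5.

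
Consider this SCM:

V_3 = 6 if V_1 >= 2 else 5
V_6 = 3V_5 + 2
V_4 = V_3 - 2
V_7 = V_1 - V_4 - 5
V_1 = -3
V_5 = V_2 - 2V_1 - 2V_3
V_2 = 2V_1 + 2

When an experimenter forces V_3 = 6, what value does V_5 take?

-10

do(V_3=6) replaces the equation V_3 = 6 if V_1 >= 2 else 5 with the constant V_3 = 6.
V_2 = 2V_1 + 2  [with V_1=-3]  = -4
V_5 = V_2 - 2V_1 - 2V_3  [with V_2=-4, V_1=-3, V_3=6]  = -10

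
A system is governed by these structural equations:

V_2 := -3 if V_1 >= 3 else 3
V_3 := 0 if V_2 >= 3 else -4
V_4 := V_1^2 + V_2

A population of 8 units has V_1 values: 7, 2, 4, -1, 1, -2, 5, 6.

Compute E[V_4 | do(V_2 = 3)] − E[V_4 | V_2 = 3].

The intervention sets V_2=3 in all 8 units regardless of V_1. Recomputing V_4 per unit gives 52, 7, 19, 4, 4, 7, 28, 39; average 20.
Conditioning on V_2=3 selects the 4 unit(s) with V_1 ∈ {2, -1, 1, -2}. Their V_4 values: 7, 4, 4, 7. Mean = 5.5.
Difference = 20 − 5.5 = 14.5.

14.5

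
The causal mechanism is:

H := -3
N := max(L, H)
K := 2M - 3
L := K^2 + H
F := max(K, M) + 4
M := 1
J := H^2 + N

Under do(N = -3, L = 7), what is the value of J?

Setting N = -3, L = 7 by intervention discards those variables' equations.
J = H^2 + N  [with H=-3, N=-3]  = 6

6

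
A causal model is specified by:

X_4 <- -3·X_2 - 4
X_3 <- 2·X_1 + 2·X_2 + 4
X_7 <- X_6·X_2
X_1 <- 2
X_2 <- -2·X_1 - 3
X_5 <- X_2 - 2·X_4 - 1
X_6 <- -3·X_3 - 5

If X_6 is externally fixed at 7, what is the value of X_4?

do(X_6=7) replaces the equation X_6 <- -3·X_3 - 5 with the constant X_6 = 7.
No directed path runs from X_6 to X_4, so X_4 keeps its natural value.
X_2 = -2·X_1 - 3  [with X_1=2]  = -7
X_4 = -3·X_2 - 4  [with X_2=-7]  = 17

17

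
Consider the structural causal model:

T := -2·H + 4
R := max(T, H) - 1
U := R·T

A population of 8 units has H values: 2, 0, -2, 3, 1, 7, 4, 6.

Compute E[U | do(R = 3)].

-3.75

do(R=3) breaks R's dependence on H. With R=3 fixed, U across the units is 0, 12, 24, -6, 6, -30, -12, -24, mean -3.75.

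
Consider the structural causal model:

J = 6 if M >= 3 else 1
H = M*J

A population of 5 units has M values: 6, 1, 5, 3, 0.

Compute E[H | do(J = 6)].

The intervention sets J=6 in all 5 units regardless of M. Recomputing H per unit gives 36, 6, 30, 18, 0; average 18.

18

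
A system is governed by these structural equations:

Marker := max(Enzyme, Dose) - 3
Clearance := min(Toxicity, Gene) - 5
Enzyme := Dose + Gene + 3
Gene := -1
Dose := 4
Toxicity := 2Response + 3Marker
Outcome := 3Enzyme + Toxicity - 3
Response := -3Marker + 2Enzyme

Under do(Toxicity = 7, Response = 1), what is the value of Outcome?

Under do(Toxicity = 7, Response = 1), each intervened variable's structural equation is replaced by its fixed value.
Enzyme = Dose + Gene + 3  [with Dose=4, Gene=-1]  = 6
Outcome = 3Enzyme + Toxicity - 3  [with Enzyme=6, Toxicity=7]  = 22

22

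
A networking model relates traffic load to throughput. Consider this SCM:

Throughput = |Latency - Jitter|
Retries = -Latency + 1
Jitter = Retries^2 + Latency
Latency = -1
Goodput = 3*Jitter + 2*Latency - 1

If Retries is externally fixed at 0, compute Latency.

-1

Under do(Retries=0), the mechanism Retries = -Latency + 1 is discarded; Retries is fixed at 0.
Latency is not downstream of the intervention, so its value is determined by the original equations.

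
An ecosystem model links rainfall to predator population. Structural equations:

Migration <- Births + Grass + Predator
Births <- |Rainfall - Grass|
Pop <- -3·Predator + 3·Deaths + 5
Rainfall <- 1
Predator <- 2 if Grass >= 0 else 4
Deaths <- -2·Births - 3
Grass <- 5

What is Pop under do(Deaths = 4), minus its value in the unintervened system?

Under do(Deaths=4), the mechanism Deaths <- -2·Births - 3 is discarded; Deaths is fixed at 4.
Predator = 2 if Grass >= 0 else 4  [with Grass=5]  = 2
Pop = -3·Predator + 3·Deaths + 5  [with Predator=2, Deaths=4]  = 11
Without intervention: Predator = 2 if Grass >= 0 else 4  [with Grass=5]  = 2; Births = |Rainfall - Grass|  [with Rainfall=1, Grass=5]  = 4; Deaths = -2·Births - 3  [with Births=4]  = -11; Pop = -3·Predator + 3·Deaths + 5  [with Predator=2, Deaths=-11]  = -34.
Change = 11 − (-34) = 45.

45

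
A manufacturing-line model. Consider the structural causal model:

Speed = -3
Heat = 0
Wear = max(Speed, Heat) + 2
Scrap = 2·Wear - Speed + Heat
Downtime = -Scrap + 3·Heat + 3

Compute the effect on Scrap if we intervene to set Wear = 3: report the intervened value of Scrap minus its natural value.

2

The intervention breaks the incoming arrows to Wear: Wear = max(Speed, Heat) + 2 no longer applies, and Wear = 3.
Scrap = 2·Wear - Speed + Heat  [with Wear=3, Speed=-3, Heat=0]  = 9
Without intervention: Wear = max(Speed, Heat) + 2  [with Speed=-3, Heat=0]  = 2; Scrap = 2·Wear - Speed + Heat  [with Wear=2, Speed=-3, Heat=0]  = 7.
Change = 9 − 7 = 2.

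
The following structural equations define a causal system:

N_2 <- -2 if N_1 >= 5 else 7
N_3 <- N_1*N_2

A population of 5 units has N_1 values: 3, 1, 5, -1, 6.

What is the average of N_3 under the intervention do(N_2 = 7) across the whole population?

19.6

Under do(N_2=7), N_2's equation is replaced by N_2=7 for every unit. Per-unit N_3: 21, 7, 35, -7, 42. Mean = 19.6.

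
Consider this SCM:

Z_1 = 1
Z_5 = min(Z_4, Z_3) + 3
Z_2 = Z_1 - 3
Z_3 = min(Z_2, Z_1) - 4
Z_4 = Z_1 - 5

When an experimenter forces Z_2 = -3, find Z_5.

-4

do(Z_2=-3) replaces the equation Z_2 = Z_1 - 3 with the constant Z_2 = -3.
Z_3 = min(Z_2, Z_1) - 4  [with Z_2=-3, Z_1=1]  = -7
Z_4 = Z_1 - 5  [with Z_1=1]  = -4
Z_5 = min(Z_4, Z_3) + 3  [with Z_4=-4, Z_3=-7]  = -4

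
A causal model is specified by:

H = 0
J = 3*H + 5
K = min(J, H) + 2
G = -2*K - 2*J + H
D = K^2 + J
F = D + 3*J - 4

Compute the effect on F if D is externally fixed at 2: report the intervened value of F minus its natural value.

The intervention breaks the incoming arrows to D: D = K^2 + J no longer applies, and D = 2.
J = 3*H + 5  [with H=0]  = 5
F = D + 3*J - 4  [with D=2, J=5]  = 13
Without intervention: J = 3*H + 5  [with H=0]  = 5; K = min(J, H) + 2  [with J=5, H=0]  = 2; D = K^2 + J  [with K=2, J=5]  = 9; F = D + 3*J - 4  [with D=9, J=5]  = 20.
Change = 13 − 20 = -7.

-7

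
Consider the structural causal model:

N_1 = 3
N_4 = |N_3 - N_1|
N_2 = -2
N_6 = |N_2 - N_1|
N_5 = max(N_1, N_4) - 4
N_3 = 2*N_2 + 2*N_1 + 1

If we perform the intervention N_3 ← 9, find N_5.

do(N_3=9) replaces the equation N_3 = 2*N_2 + 2*N_1 + 1 with the constant N_3 = 9.
N_4 = |N_3 - N_1|  [with N_3=9, N_1=3]  = 6
N_5 = max(N_1, N_4) - 4  [with N_1=3, N_4=6]  = 2

2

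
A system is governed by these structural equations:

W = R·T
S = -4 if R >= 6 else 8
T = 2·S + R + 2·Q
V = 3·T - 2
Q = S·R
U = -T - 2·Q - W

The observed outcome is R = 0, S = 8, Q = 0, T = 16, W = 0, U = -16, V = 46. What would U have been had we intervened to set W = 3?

The intervention breaks the incoming arrows to W: W = R·T no longer applies, and W = 3.
S = -4 if R >= 6 else 8  [with R=0]  = 8
Q = S·R  [with S=8, R=0]  = 0
T = 2·S + R + 2·Q  [with S=8, R=0, Q=0]  = 16
U = -T - 2·Q - W  [with T=16, Q=0, W=3]  = -19

-19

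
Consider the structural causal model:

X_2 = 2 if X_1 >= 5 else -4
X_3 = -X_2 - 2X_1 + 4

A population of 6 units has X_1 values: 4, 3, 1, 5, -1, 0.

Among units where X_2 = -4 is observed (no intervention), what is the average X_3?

5.2

Observing X_2=-4 restricts to units where X_2's equation naturally yields -4: X_1 ∈ {4, 3, 1, -1, 0}. In that subpopulation X_3 = 0, 2, 6, 10, 8, mean 5.2.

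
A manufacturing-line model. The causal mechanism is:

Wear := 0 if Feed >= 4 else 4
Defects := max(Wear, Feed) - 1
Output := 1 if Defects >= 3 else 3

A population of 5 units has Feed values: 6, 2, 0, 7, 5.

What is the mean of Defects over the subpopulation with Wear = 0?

Observing Wear=0 restricts to units where Wear's equation naturally yields 0: Feed ∈ {6, 7, 5}. In that subpopulation Defects = 5, 6, 4, mean 5.

5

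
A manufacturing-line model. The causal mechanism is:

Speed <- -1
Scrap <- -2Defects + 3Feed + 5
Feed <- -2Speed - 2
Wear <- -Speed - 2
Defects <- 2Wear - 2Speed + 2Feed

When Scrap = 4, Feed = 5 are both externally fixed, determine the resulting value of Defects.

10

Setting Scrap = 4, Feed = 5 by intervention discards those variables' equations.
Wear = -Speed - 2  [with Speed=-1]  = -1
Defects = 2Wear - 2Speed + 2Feed  [with Wear=-1, Speed=-1, Feed=5]  = 10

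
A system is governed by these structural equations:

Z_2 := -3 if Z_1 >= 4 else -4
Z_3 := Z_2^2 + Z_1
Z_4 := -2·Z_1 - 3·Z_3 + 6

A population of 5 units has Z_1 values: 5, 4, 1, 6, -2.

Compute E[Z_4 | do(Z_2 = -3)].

do(Z_2=-3) breaks Z_2's dependence on Z_1. With Z_2=-3 fixed, Z_4 across the units is -46, -41, -26, -51, -11, mean -35.

-35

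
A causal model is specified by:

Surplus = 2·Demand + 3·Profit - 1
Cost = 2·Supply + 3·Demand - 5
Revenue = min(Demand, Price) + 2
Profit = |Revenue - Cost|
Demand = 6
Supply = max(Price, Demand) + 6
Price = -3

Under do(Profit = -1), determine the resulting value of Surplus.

8

Intervening sets Profit = -1 and removes its equation (Profit = |Revenue - Cost|).
Surplus = 2·Demand + 3·Profit - 1  [with Demand=6, Profit=-1]  = 8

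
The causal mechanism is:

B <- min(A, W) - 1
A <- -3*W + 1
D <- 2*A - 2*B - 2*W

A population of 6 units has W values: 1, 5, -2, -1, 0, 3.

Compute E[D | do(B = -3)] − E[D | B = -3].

-12

Every unit gets B=-3 under the intervention. D values become 0, -32, 24, 16, 8, -16; E[D|do(B=-3)] = 0.
Conditioning on B=-3 selects the 2 unit(s) with W ∈ {1, -2}. Their D values: 0, 24. Mean = 12.
Difference = 0 − 12 = -12.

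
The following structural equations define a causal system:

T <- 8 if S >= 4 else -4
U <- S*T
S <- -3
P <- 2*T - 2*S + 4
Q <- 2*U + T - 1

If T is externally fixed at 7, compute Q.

do(T=7) replaces the equation T <- 8 if S >= 4 else -4 with the constant T = 7.
U = S*T  [with S=-3, T=7]  = -21
Q = 2*U + T - 1  [with U=-21, T=7]  = -36

-36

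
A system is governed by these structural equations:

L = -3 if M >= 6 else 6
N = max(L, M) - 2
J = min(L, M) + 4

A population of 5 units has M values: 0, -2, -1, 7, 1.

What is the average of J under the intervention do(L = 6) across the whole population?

4.8

The intervention sets L=6 in all 5 units regardless of M. Recomputing J per unit gives 4, 2, 3, 10, 5; average 4.8.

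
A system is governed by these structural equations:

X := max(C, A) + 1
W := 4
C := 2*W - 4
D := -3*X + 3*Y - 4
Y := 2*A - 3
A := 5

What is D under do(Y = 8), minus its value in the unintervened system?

3

The intervention breaks the incoming arrows to Y: Y := 2*A - 3 no longer applies, and Y = 8.
C = 2*W - 4  [with W=4]  = 4
X = max(C, A) + 1  [with C=4, A=5]  = 6
D = -3*X + 3*Y - 4  [with X=6, Y=8]  = 2
Without intervention: Y = 2*A - 3  [with A=5]  = 7; C = 2*W - 4  [with W=4]  = 4; X = max(C, A) + 1  [with C=4, A=5]  = 6; D = -3*X + 3*Y - 4  [with X=6, Y=7]  = -1.
Change = 2 − (-1) = 3.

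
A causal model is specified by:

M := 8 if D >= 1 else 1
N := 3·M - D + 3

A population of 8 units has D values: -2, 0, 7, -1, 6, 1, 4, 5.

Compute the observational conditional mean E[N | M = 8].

22.4

Observing M=8 restricts to units where M's equation naturally yields 8: D ∈ {7, 6, 1, 4, 5}. In that subpopulation N = 20, 21, 26, 23, 22, mean 22.4.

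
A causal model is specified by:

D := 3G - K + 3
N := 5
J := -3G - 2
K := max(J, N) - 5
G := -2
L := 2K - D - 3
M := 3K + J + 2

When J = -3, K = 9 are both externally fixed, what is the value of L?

Setting J = -3, K = 9 by intervention discards those variables' equations.
D = 3G - K + 3  [with G=-2, K=9]  = -12
L = 2K - D - 3  [with K=9, D=-12]  = 27

27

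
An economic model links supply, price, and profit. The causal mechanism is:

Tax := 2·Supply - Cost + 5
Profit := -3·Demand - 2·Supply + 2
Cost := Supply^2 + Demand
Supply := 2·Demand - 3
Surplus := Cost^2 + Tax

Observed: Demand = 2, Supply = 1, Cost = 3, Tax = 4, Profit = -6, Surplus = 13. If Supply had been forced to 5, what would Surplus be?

717

Under do(Supply=5), the mechanism Supply := 2·Demand - 3 is discarded; Supply is fixed at 5.
Cost = Supply^2 + Demand  [with Supply=5, Demand=2]  = 27
Tax = 2·Supply - Cost + 5  [with Supply=5, Cost=27]  = -12
Surplus = Cost^2 + Tax  [with Cost=27, Tax=-12]  = 717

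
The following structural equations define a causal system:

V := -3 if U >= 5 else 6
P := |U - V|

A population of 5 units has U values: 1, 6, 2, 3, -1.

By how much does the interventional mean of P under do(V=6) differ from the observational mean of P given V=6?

-0.95

Under do(V=6), V's equation is replaced by V=6 for every unit. Per-unit P: 5, 0, 4, 3, 7. Mean = 3.8.
E[P|V=6] averages over only the 4 units with V=6 (U = 1, 2, 3, -1): P = 5, 4, 3, 7, mean 4.75.
Difference = 3.8 − 4.75 = -0.95.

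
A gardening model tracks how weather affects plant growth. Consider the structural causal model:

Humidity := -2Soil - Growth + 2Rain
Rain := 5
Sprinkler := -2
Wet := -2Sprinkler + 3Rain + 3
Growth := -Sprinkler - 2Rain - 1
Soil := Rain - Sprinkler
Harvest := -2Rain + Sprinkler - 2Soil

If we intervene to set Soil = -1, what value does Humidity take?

21

The intervention breaks the incoming arrows to Soil: Soil := Rain - Sprinkler no longer applies, and Soil = -1.
Growth = -Sprinkler - 2Rain - 1  [with Sprinkler=-2, Rain=5]  = -9
Humidity = -2Soil - Growth + 2Rain  [with Soil=-1, Growth=-9, Rain=5]  = 21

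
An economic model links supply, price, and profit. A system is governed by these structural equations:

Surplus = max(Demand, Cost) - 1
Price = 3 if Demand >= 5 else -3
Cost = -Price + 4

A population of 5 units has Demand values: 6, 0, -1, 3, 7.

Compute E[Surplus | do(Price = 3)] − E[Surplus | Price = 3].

The intervention sets Price=3 in all 5 units regardless of Demand. Recomputing Surplus per unit gives 5, 0, 0, 2, 6; average 2.6.
Observing Price=3 restricts to units where Price's equation naturally yields 3: Demand ∈ {6, 7}. In that subpopulation Surplus = 5, 6, mean 5.5.
Difference = 2.6 − 5.5 = -2.9.

-2.9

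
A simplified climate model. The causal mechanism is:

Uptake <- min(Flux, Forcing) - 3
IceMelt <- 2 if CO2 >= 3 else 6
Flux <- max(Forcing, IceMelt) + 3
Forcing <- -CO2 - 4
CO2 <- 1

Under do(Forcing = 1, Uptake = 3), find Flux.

The joint intervention fixes Forcing = 1, Uptake = 3, removing each variable's own equation.
IceMelt = 2 if CO2 >= 3 else 6  [with CO2=1]  = 6
Flux = max(Forcing, IceMelt) + 3  [with Forcing=1, IceMelt=6]  = 9

9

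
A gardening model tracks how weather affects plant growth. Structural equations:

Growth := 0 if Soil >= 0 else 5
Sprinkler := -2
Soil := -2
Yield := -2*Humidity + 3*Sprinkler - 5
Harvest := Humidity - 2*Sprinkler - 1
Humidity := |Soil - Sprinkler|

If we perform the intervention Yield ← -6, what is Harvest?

3

The intervention breaks the incoming arrows to Yield: Yield := -2*Humidity + 3*Sprinkler - 5 no longer applies, and Yield = -6.
Since Harvest is not a descendant of the intervened variable, it is unaffected.
Humidity = |Soil - Sprinkler|  [with Soil=-2, Sprinkler=-2]  = 0
Harvest = Humidity - 2*Sprinkler - 1  [with Humidity=0, Sprinkler=-2]  = 3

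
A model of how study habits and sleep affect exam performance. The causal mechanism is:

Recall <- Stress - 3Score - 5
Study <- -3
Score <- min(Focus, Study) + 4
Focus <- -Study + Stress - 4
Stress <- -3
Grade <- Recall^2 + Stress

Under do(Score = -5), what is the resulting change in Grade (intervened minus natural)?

-15

Under do(Score=-5), the mechanism Score <- min(Focus, Study) + 4 is discarded; Score is fixed at -5.
Recall = Stress - 3Score - 5  [with Stress=-3, Score=-5]  = 7
Grade = Recall^2 + Stress  [with Recall=7, Stress=-3]  = 46
Without intervention: Focus = -Study + Stress - 4  [with Study=-3, Stress=-3]  = -4; Score = min(Focus, Study) + 4  [with Focus=-4, Study=-3]  = 0; Recall = Stress - 3Score - 5  [with Stress=-3, Score=0]  = -8; Grade = Recall^2 + Stress  [with Recall=-8, Stress=-3]  = 61.
Change = 46 − 61 = -15.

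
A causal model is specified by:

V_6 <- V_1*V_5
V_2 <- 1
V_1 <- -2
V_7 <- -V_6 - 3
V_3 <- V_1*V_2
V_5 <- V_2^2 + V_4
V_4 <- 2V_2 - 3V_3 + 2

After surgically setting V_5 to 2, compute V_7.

1

Under do(V_5=2), the mechanism V_5 <- V_2^2 + V_4 is discarded; V_5 is fixed at 2.
V_6 = V_1*V_5  [with V_1=-2, V_5=2]  = -4
V_7 = -V_6 - 3  [with V_6=-4]  = 1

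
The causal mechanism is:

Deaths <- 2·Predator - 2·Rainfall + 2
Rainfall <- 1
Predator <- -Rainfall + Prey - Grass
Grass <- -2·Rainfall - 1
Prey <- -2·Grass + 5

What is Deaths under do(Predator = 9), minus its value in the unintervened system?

-8

Intervening sets Predator = 9 and removes its equation (Predator <- -Rainfall + Prey - Grass).
Deaths = 2·Predator - 2·Rainfall + 2  [with Predator=9, Rainfall=1]  = 18
Without intervention: Grass = -2·Rainfall - 1  [with Rainfall=1]  = -3; Prey = -2·Grass + 5  [with Grass=-3]  = 11; Predator = -Rainfall + Prey - Grass  [with Rainfall=1, Prey=11, Grass=-3]  = 13; Deaths = 2·Predator - 2·Rainfall + 2  [with Predator=13, Rainfall=1]  = 26.
Change = 18 − 26 = -8.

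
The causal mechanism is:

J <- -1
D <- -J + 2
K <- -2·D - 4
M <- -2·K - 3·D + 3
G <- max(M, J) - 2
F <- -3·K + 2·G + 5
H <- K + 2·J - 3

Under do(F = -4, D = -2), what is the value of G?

7

The joint intervention fixes F = -4, D = -2, removing each variable's own equation.
K = -2·D - 4  [with D=-2]  = 0
M = -2·K - 3·D + 3  [with K=0, D=-2]  = 9
G = max(M, J) - 2  [with M=9, J=-1]  = 7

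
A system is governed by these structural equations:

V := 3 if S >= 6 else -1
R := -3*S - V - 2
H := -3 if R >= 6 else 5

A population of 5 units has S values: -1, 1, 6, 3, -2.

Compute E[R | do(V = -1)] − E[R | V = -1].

-3.45

The intervention sets V=-1 in all 5 units regardless of S. Recomputing R per unit gives 2, -4, -19, -10, 5; average -5.2.
Conditioning on V=-1 selects the 4 unit(s) with S ∈ {-1, 1, 3, -2}. Their R values: 2, -4, -10, 5. Mean = -1.75.
Difference = -5.2 − (-1.75) = -3.45.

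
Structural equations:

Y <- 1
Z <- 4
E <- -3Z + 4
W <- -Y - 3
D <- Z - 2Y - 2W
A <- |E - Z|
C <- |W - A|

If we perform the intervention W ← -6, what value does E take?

Under do(W=-6), the mechanism W <- -Y - 3 is discarded; W is fixed at -6.
Since E is not a descendant of the intervened variable, it is unaffected.
E = -3Z + 4  [with Z=4]  = -8

-8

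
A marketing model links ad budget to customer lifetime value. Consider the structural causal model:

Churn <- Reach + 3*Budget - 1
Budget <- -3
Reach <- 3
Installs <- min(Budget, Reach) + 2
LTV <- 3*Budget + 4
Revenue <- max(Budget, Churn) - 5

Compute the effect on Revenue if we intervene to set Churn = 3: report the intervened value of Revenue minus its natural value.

Intervening sets Churn = 3 and removes its equation (Churn <- Reach + 3*Budget - 1).
Revenue = max(Budget, Churn) - 5  [with Budget=-3, Churn=3]  = -2
Without intervention: Churn = Reach + 3*Budget - 1  [with Reach=3, Budget=-3]  = -7; Revenue = max(Budget, Churn) - 5  [with Budget=-3, Churn=-7]  = -8.
Change = -2 − (-8) = 6.

6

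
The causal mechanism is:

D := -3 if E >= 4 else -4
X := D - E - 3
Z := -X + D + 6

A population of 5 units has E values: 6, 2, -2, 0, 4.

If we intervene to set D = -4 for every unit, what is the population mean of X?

-9

do(D=-4) breaks D's dependence on E. With D=-4 fixed, X across the units is -13, -9, -5, -7, -11, mean -9.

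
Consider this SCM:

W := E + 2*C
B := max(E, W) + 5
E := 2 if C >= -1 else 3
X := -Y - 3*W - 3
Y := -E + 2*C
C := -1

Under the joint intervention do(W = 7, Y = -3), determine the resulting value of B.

Setting W = 7, Y = -3 by intervention discards those variables' equations.
E = 2 if C >= -1 else 3  [with C=-1]  = 2
B = max(E, W) + 5  [with E=2, W=7]  = 12

12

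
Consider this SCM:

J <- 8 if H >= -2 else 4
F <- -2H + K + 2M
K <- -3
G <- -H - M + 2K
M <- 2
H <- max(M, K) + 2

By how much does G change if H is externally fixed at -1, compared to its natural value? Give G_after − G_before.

The intervention breaks the incoming arrows to H: H <- max(M, K) + 2 no longer applies, and H = -1.
G = -H - M + 2K  [with H=-1, M=2, K=-3]  = -7
Without intervention: H = max(M, K) + 2  [with M=2, K=-3]  = 4; G = -H - M + 2K  [with H=4, M=2, K=-3]  = -12.
Change = -7 − (-12) = 5.

5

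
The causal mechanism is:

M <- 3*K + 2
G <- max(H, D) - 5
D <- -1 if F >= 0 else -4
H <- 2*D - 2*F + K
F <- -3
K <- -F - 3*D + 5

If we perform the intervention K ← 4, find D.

Under do(K=4), the mechanism K <- -F - 3*D + 5 is discarded; K is fixed at 4.
Since D is not a descendant of the intervened variable, it is unaffected.
D = -1 if F >= 0 else -4  [with F=-3]  = -4

-4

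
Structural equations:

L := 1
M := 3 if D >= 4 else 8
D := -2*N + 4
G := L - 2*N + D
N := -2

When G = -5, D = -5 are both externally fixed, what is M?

The joint intervention fixes G = -5, D = -5, removing each variable's own equation.
M = 3 if D >= 4 else 8  [with D=-5]  = 8

8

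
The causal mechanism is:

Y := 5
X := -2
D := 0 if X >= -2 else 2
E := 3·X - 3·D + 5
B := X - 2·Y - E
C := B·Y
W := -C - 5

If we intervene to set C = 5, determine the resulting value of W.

-10

Intervening sets C = 5 and removes its equation (C := B·Y).
W = -C - 5  [with C=5]  = -10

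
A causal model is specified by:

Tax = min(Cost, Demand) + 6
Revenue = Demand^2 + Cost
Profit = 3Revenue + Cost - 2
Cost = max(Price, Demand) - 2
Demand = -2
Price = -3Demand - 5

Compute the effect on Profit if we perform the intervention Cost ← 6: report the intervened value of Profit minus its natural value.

The intervention breaks the incoming arrows to Cost: Cost = max(Price, Demand) - 2 no longer applies, and Cost = 6.
Revenue = Demand^2 + Cost  [with Demand=-2, Cost=6]  = 10
Profit = 3Revenue + Cost - 2  [with Revenue=10, Cost=6]  = 34
Without intervention: Price = -3Demand - 5  [with Demand=-2]  = 1; Cost = max(Price, Demand) - 2  [with Price=1, Demand=-2]  = -1; Revenue = Demand^2 + Cost  [with Demand=-2, Cost=-1]  = 3; Profit = 3Revenue + Cost - 2  [with Revenue=3, Cost=-1]  = 6.
Change = 34 − 6 = 28.

28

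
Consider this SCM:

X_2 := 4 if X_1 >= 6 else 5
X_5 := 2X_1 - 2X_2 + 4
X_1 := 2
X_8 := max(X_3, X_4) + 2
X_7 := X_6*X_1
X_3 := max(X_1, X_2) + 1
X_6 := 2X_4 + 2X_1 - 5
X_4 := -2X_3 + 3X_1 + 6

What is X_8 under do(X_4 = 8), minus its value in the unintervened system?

2

do(X_4=8) replaces the equation X_4 := -2X_3 + 3X_1 + 6 with the constant X_4 = 8.
X_2 = 4 if X_1 >= 6 else 5  [with X_1=2]  = 5
X_3 = max(X_1, X_2) + 1  [with X_1=2, X_2=5]  = 6
X_8 = max(X_3, X_4) + 2  [with X_3=6, X_4=8]  = 10
Without intervention: X_2 = 4 if X_1 >= 6 else 5  [with X_1=2]  = 5; X_3 = max(X_1, X_2) + 1  [with X_1=2, X_2=5]  = 6; X_4 = -2X_3 + 3X_1 + 6  [with X_3=6, X_1=2]  = 0; X_8 = max(X_3, X_4) + 2  [with X_3=6, X_4=0]  = 8.
Change = 10 − 8 = 2.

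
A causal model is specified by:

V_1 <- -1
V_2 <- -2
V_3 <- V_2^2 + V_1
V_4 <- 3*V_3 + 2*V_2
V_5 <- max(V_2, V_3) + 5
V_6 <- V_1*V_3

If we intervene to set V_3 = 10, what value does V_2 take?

-2

Under do(V_3=10), the mechanism V_3 <- V_2^2 + V_1 is discarded; V_3 is fixed at 10.
Since V_2 is not a descendant of the intervened variable, it is unaffected.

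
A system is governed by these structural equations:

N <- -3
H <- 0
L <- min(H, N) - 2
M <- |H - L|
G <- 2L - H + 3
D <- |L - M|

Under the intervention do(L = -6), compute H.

Under do(L=-6), the mechanism L <- min(H, N) - 2 is discarded; L is fixed at -6.
Since H is not a descendant of the intervened variable, it is unaffected.

0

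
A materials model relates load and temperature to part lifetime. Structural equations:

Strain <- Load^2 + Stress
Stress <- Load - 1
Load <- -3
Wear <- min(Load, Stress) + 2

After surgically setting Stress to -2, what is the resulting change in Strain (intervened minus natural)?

2

The intervention breaks the incoming arrows to Stress: Stress <- Load - 1 no longer applies, and Stress = -2.
Strain = Load^2 + Stress  [with Load=-3, Stress=-2]  = 7
Without intervention: Stress = Load - 1  [with Load=-3]  = -4; Strain = Load^2 + Stress  [with Load=-3, Stress=-4]  = 5.
Change = 7 − 5 = 2.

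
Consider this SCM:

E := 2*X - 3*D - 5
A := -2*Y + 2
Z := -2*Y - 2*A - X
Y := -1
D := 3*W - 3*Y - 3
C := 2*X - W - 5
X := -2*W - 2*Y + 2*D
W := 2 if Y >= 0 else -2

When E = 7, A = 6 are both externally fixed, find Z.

-4

Under do(E = 7, A = 6), each intervened variable's structural equation is replaced by its fixed value.
W = 2 if Y >= 0 else -2  [with Y=-1]  = -2
D = 3*W - 3*Y - 3  [with W=-2, Y=-1]  = -6
X = -2*W - 2*Y + 2*D  [with W=-2, Y=-1, D=-6]  = -6
Z = -2*Y - 2*A - X  [with Y=-1, A=6, X=-6]  = -4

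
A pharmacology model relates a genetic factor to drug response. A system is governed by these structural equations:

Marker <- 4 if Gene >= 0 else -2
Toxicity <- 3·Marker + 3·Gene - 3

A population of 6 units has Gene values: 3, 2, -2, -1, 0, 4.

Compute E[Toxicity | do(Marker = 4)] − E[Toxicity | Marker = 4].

-3.75

do(Marker=4) breaks Marker's dependence on Gene. With Marker=4 fixed, Toxicity across the units is 18, 15, 3, 6, 9, 21, mean 12.
Observing Marker=4 restricts to units where Marker's equation naturally yields 4: Gene ∈ {3, 2, 0, 4}. In that subpopulation Toxicity = 18, 15, 9, 21, mean 15.75.
Difference = 12 − 15.75 = -3.75.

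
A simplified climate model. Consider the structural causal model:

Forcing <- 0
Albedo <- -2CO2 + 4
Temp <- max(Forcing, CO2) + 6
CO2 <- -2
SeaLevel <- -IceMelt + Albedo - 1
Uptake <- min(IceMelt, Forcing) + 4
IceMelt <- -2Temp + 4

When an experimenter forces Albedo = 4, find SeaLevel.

11

The intervention breaks the incoming arrows to Albedo: Albedo <- -2CO2 + 4 no longer applies, and Albedo = 4.
Temp = max(Forcing, CO2) + 6  [with Forcing=0, CO2=-2]  = 6
IceMelt = -2Temp + 4  [with Temp=6]  = -8
SeaLevel = -IceMelt + Albedo - 1  [with IceMelt=-8, Albedo=4]  = 11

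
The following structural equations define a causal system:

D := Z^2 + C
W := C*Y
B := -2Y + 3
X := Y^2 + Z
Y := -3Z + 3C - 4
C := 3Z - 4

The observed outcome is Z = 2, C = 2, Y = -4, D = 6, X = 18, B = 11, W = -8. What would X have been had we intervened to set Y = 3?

do(Y=3) replaces the equation Y := -3Z + 3C - 4 with the constant Y = 3.
X = Y^2 + Z  [with Y=3, Z=2]  = 11

11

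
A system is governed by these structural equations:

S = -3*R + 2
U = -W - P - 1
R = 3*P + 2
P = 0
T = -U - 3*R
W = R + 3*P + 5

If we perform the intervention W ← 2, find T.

-3

The intervention breaks the incoming arrows to W: W = R + 3*P + 5 no longer applies, and W = 2.
R = 3*P + 2  [with P=0]  = 2
U = -W - P - 1  [with W=2, P=0]  = -3
T = -U - 3*R  [with U=-3, R=2]  = -3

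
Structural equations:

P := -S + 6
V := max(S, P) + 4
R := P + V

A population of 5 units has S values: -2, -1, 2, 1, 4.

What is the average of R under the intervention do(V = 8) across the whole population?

Every unit gets V=8 under the intervention. R values become 16, 15, 12, 13, 10; E[R|do(V=8)] = 13.2.

13.2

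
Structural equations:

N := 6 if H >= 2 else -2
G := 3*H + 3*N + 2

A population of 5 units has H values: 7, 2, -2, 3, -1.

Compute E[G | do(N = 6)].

25.4

The intervention sets N=6 in all 5 units regardless of H. Recomputing G per unit gives 41, 26, 14, 29, 17; average 25.4.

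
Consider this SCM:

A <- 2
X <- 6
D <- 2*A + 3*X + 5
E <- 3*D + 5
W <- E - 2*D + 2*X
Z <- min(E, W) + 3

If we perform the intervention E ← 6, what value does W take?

-36

Intervening sets E = 6 and removes its equation (E <- 3*D + 5).
D = 2*A + 3*X + 5  [with A=2, X=6]  = 27
W = E - 2*D + 2*X  [with E=6, D=27, X=6]  = -36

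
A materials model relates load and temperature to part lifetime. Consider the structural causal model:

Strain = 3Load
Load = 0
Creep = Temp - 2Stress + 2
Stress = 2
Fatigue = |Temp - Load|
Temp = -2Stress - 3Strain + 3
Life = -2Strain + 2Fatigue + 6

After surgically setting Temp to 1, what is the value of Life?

8

The intervention breaks the incoming arrows to Temp: Temp = -2Stress - 3Strain + 3 no longer applies, and Temp = 1.
Strain = 3Load  [with Load=0]  = 0
Fatigue = |Temp - Load|  [with Temp=1, Load=0]  = 1
Life = -2Strain + 2Fatigue + 6  [with Strain=0, Fatigue=1]  = 8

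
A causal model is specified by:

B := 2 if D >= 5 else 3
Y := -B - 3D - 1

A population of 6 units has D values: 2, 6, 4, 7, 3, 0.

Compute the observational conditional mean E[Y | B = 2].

Observing B=2 restricts to units where B's equation naturally yields 2: D ∈ {6, 7}. In that subpopulation Y = -21, -24, mean -22.5.

-22.5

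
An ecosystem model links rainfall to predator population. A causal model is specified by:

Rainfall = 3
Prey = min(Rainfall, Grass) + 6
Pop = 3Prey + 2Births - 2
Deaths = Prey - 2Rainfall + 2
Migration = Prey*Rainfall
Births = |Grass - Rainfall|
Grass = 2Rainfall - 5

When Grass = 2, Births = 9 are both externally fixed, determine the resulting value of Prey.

8

The joint intervention fixes Grass = 2, Births = 9, removing each variable's own equation.
Prey = min(Rainfall, Grass) + 6  [with Rainfall=3, Grass=2]  = 8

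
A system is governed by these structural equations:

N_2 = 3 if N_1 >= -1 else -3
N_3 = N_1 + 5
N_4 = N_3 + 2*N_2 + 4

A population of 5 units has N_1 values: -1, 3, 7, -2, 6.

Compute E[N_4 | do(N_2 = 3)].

The intervention sets N_2=3 in all 5 units regardless of N_1. Recomputing N_4 per unit gives 14, 18, 22, 13, 21; average 17.6.

17.6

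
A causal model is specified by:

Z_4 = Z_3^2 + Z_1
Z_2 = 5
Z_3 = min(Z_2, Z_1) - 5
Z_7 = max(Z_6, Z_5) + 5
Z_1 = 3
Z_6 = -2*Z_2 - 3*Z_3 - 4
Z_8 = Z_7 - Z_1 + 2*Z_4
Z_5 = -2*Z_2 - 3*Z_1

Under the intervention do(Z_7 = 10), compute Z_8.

21

do(Z_7=10) replaces the equation Z_7 = max(Z_6, Z_5) + 5 with the constant Z_7 = 10.
Z_3 = min(Z_2, Z_1) - 5  [with Z_2=5, Z_1=3]  = -2
Z_4 = Z_3^2 + Z_1  [with Z_3=-2, Z_1=3]  = 7
Z_8 = Z_7 - Z_1 + 2*Z_4  [with Z_7=10, Z_1=3, Z_4=7]  = 21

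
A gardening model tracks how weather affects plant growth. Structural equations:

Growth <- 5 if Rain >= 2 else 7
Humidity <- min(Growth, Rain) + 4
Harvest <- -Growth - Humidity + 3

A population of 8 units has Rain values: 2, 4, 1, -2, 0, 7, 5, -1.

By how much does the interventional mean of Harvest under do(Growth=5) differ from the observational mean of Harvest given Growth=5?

Under do(Growth=5), Growth's equation is replaced by Growth=5 for every unit. Per-unit Harvest: -8, -10, -7, -4, -6, -11, -11, -5. Mean = -7.75.
Observing Growth=5 restricts to units where Growth's equation naturally yields 5: Rain ∈ {2, 4, 7, 5}. In that subpopulation Harvest = -8, -10, -11, -11, mean -10.
Difference = -7.75 − (-10) = 2.25.

2.25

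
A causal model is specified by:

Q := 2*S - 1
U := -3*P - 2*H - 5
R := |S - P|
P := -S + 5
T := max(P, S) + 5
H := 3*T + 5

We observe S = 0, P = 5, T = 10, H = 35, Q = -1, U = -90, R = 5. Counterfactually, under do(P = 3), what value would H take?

29

Under do(P=3), the mechanism P := -S + 5 is discarded; P is fixed at 3.
T = max(P, S) + 5  [with P=3, S=0]  = 8
H = 3*T + 5  [with T=8]  = 29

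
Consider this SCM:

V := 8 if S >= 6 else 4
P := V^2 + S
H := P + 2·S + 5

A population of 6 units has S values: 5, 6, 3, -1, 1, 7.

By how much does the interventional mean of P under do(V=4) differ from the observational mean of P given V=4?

1.5

do(V=4) breaks V's dependence on S. With V=4 fixed, P across the units is 21, 22, 19, 15, 17, 23, mean 19.5.
Conditioning on V=4 selects the 4 unit(s) with S ∈ {5, 3, -1, 1}. Their P values: 21, 19, 15, 17. Mean = 18.
Difference = 19.5 − 18 = 1.5.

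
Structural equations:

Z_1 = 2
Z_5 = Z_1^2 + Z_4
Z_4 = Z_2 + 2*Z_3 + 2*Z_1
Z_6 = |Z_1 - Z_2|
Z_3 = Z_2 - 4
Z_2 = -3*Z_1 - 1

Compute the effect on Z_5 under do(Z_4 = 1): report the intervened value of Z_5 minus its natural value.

Intervening sets Z_4 = 1 and removes its equation (Z_4 = Z_2 + 2*Z_3 + 2*Z_1).
Z_5 = Z_1^2 + Z_4  [with Z_1=2, Z_4=1]  = 5
Without intervention: Z_2 = -3*Z_1 - 1  [with Z_1=2]  = -7; Z_3 = Z_2 - 4  [with Z_2=-7]  = -11; Z_4 = Z_2 + 2*Z_3 + 2*Z_1  [with Z_2=-7, Z_3=-11, Z_1=2]  = -25; Z_5 = Z_1^2 + Z_4  [with Z_1=2, Z_4=-25]  = -21.
Change = 5 − (-21) = 26.

26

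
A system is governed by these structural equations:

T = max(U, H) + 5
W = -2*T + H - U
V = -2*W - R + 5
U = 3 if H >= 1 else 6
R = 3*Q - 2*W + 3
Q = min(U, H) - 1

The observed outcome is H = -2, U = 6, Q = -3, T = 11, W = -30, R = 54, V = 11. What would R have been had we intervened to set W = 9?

-24

The intervention breaks the incoming arrows to W: W = -2*T + H - U no longer applies, and W = 9.
U = 3 if H >= 1 else 6  [with H=-2]  = 6
Q = min(U, H) - 1  [with U=6, H=-2]  = -3
R = 3*Q - 2*W + 3  [with Q=-3, W=9]  = -24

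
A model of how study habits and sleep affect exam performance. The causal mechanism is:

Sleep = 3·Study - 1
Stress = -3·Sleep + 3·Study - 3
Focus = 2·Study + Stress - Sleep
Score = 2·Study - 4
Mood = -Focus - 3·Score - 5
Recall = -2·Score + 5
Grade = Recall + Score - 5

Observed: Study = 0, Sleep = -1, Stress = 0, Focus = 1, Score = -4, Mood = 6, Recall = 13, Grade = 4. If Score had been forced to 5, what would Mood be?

-21

The intervention breaks the incoming arrows to Score: Score = 2·Study - 4 no longer applies, and Score = 5.
Sleep = 3·Study - 1  [with Study=0]  = -1
Stress = -3·Sleep + 3·Study - 3  [with Sleep=-1, Study=0]  = 0
Focus = 2·Study + Stress - Sleep  [with Study=0, Stress=0, Sleep=-1]  = 1
Mood = -Focus - 3·Score - 5  [with Focus=1, Score=5]  = -21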